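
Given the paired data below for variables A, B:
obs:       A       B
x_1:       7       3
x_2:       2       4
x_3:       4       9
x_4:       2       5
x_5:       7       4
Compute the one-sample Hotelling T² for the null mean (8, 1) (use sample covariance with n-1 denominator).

Step 1 — sample mean vector:
  mean(A) = (7 + 2 + 4 + 2 + 7) / 5 = 22/5 = 4.4
  mean(B) = (3 + 4 + 9 + 5 + 4) / 5 = 25/5 = 5
  x̄ = (4.4, 5),  deviation x̄ - mu_0 = (4.4, 5) - (8, 1) = (-3.6, 4).

Step 2 — sample covariance matrix, S[i,j] = (1/(n-1)) · Σ_k (x_{k,i} - mean_i) · (x_{k,j} - mean_j), divisor n-1 = 4:
  S[A,A] = ((2.6)·(2.6) + (-2.4)·(-2.4) + (-0.4)·(-0.4) + (-2.4)·(-2.4) + (2.6)·(2.6)) / 4 = 25.2/4 = 6.3
  S[A,B] = ((2.6)·(-2) + (-2.4)·(-1) + (-0.4)·(4) + (-2.4)·(0) + (2.6)·(-1)) / 4 = -7/4 = -1.75
  S[B,B] = ((-2)·(-2) + (-1)·(-1) + (4)·(4) + (0)·(0) + (-1)·(-1)) / 4 = 22/4 = 5.5
  S = [[6.3, -1.75],
 [-1.75, 5.5]].

Step 3 — invert S. det(S) = 6.3·5.5 - (-1.75)² = 31.5875.
  S^{-1} = (1/det) · [[d, -b], [-b, a]] = [[0.1741, 0.0554],
 [0.0554, 0.1994]].

Step 4 — quadratic form (x̄ - mu_0)^T · S^{-1} · (x̄ - mu_0):
  S^{-1} · (x̄ - mu_0) = (-0.4052, 0.5983),
  (x̄ - mu_0)^T · [...] = (-3.6)·(-0.4052) + (4)·(0.5983) = 3.8522.

Step 5 — scale by n: T² = 5 · 3.8522 = 19.2608.

T² ≈ 19.2608


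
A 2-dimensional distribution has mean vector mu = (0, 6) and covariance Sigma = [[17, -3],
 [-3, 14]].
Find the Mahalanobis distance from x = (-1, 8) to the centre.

Step 1 — centre the observation: (x - mu) = (-1, 2).

Step 2 — invert Sigma. det(Sigma) = 17·14 - (-3)² = 229.
  Sigma^{-1} = (1/det) · [[d, -b], [-b, a]] = [[0.0611, 0.0131],
 [0.0131, 0.0742]].

Step 3 — form the quadratic (x - mu)^T · Sigma^{-1} · (x - mu):
  Sigma^{-1} · (x - mu) = (-0.0349, 0.1354).
  (x - mu)^T · [Sigma^{-1} · (x - mu)] = (-1)·(-0.0349) + (2)·(0.1354) = 0.3057.

Step 4 — take square root: d = √(0.3057) ≈ 0.5529.

d(x, mu) = √(0.3057) ≈ 0.5529


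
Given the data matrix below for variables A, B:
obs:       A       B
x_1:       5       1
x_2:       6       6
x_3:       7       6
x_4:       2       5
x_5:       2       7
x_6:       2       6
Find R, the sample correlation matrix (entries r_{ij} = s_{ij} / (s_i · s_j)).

Step 1 — column means:
  mean(A) = (5 + 6 + 7 + 2 + 2 + 2) / 6 = 24/6 = 4
  mean(B) = (1 + 6 + 6 + 5 + 7 + 6) / 6 = 31/6 = 5.1667

Step 2 — sample variances and covariances s[i,j] = (1/(n-1)) · Σ_k (x_{k,i} - mean_i) · (x_{k,j} - mean_j), with n-1 = 5:
  s[A,A] = ((1)·(1) + (2)·(2) + (3)·(3) + (-2)·(-2) + (-2)·(-2) + (-2)·(-2)) / 5 = 26/5 = 5.2
  s[A,B] = ((1)·(-4.1667) + (2)·(0.8333) + (3)·(0.8333) + (-2)·(-0.1667) + (-2)·(1.8333) + (-2)·(0.8333)) / 5 = -5/5 = -1
  s[B,B] = ((-4.1667)·(-4.1667) + (0.8333)·(0.8333) + (0.8333)·(0.8333) + (-0.1667)·(-0.1667) + (1.8333)·(1.8333) + (0.8333)·(0.8333)) / 5 = 22.8333/5 = 4.5667
  Sample standard deviations s_i = √(s[i,i]):
  s(A) = √(5.2) = 2.2804
  s(B) = √(4.5667) = 2.137

Step 3 — r_{ij} = s_{ij} / (s_i · s_j):
  r[A,A] = 1 (diagonal).
  r[A,B] = -1 / (2.2804 · 2.137) = -1 / 4.8731 = -0.2052
  r[B,B] = 1 (diagonal).

R is symmetric with unit diagonal. Assembling:

R = [[1, -0.2052],
 [-0.2052, 1]]


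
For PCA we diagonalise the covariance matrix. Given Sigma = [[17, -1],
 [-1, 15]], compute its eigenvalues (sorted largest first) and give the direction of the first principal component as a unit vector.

Step 1 — characteristic polynomial of 2×2 Sigma:
  det(Sigma - λI) = λ² - trace · λ + det = 0.
  trace = 17 + 15 = 32, det = 17·15 - (-1)² = 254.
Step 2 — discriminant:
  Δ = trace² - 4·det = 1024 - 1016 = 8.
Step 3 — eigenvalues:
  λ = (trace ± √Δ)/2 = (32 ± 2.8284)/2,
  λ_1 = 17.4142,  λ_2 = 14.5858.

Step 4 — unit eigenvector for λ_1: solve (Sigma - λ_1 I)v = 0. First row:
  (17 - 17.4142)·v_x + (-1)·v_y = 0, i.e. (-0.4142)·v_x + (-1)·v_y = 0,
  so v ∝ (b, λ_1 - a) = (-1, 0.4142); multiply by -1 so the first entry is positive: u = (1, -0.4142).
  ||u|| = √((1)² + (-0.4142)²) = √(1.1716) ≈ 1.0824,
  v_1 = u/||u|| ≈ (0.9239, -0.3827) (||v_1|| = 1).

λ_1 = 17.4142,  λ_2 = 14.5858;  v_1 ≈ (0.9239, -0.3827)


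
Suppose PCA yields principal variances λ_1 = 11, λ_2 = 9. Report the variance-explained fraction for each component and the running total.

Step 1 — total variance = trace(Sigma) = Σ λ_i = 11 + 9 = 20.

Step 2 — fraction explained by component i = λ_i / Σ λ:
  PC1: 11/20 = 0.55
  PC2: 9/20 = 0.45

Step 3 — cumulative fraction after k components = (λ_1 + ... + λ_k) / Σ λ:
  k = 1: 11/20 = 0.55
  k = 2: (11 + 9)/20 = 20/20 = 1

Summary (fraction, with percent):

explained: PC1 0.55 (55%), PC2 0.45 (45%);  cumulative: 0.55, 1


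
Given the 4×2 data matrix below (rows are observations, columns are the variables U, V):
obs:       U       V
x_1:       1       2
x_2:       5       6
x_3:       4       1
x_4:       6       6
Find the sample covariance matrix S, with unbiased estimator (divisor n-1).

Step 1 — column means:
  mean(U) = (1 + 5 + 4 + 6) / 4 = 16/4 = 4
  mean(V) = (2 + 6 + 1 + 6) / 4 = 15/4 = 3.75

Step 2 — sample covariance S[i,j] = (1/(n-1)) · Σ_k (x_{k,i} - mean_i) · (x_{k,j} - mean_j), with n-1 = 3.
  S[U,U] = ((-3)·(-3) + (1)·(1) + (0)·(0) + (2)·(2)) / 3 = 14/3 = 4.6667
  S[U,V] = ((-3)·(-1.75) + (1)·(2.25) + (0)·(-2.75) + (2)·(2.25)) / 3 = 12/3 = 4
  S[V,V] = ((-1.75)·(-1.75) + (2.25)·(2.25) + (-2.75)·(-2.75) + (2.25)·(2.25)) / 3 = 20.75/3 = 6.9167

S is symmetric (S[j,i] = S[i,j]). Assembling:

S = [[4.6667, 4],
 [4, 6.9167]]


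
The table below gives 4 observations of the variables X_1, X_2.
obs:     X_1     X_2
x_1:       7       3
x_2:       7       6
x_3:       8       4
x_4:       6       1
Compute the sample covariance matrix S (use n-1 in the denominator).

Step 1 — column means:
  mean(X_1) = (7 + 7 + 8 + 6) / 4 = 28/4 = 7
  mean(X_2) = (3 + 6 + 4 + 1) / 4 = 14/4 = 3.5

Step 2 — sample covariance S[i,j] = (1/(n-1)) · Σ_k (x_{k,i} - mean_i) · (x_{k,j} - mean_j), with n-1 = 3.
  S[X_1,X_1] = ((0)·(0) + (0)·(0) + (1)·(1) + (-1)·(-1)) / 3 = 2/3 = 0.6667
  S[X_1,X_2] = ((0)·(-0.5) + (0)·(2.5) + (1)·(0.5) + (-1)·(-2.5)) / 3 = 3/3 = 1
  S[X_2,X_2] = ((-0.5)·(-0.5) + (2.5)·(2.5) + (0.5)·(0.5) + (-2.5)·(-2.5)) / 3 = 13/3 = 4.3333

S is symmetric (S[j,i] = S[i,j]). Assembling:

S = [[0.6667, 1],
 [1, 4.3333]]


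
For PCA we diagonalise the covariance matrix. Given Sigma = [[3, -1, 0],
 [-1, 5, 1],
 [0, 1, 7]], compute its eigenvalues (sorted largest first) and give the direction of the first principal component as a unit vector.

Step 1 — characteristic polynomial p(λ) = det(λI - Sigma) = λ³ - tr·λ² + c_1·λ - det, where tr = trace, c_1 = sum of the principal 2×2 minors, det = det(Sigma):
  tr = 3 + 5 + 7 = 15,
  c_1 = (3·5 - (-1)²) + (3·7 - (0)²) + (5·7 - (1)²) = 14 + 21 + 34 = 69,
  det = 3·(5·7 - (1)²) - (-1)·((-1)·7 - (1)·(0)) + (0)·((-1)·(1) - 5·(0)) = 3·(34) - (-1)·(-7) + (0)·(-1) = 95.
  So p(λ) = λ³ - 15λ² + 69λ - 95.
Step 2 — look for an integer root (rational root theorem: any rational root is an integer divisor of 95). Testing λ = 5:
  p(5) = 125 - 375 + 345 - 95 = 0  ✓
  Dividing out (λ - 5): p(λ) = (λ - 5)(λ² - 10λ + 19).
Step 3 — remaining eigenvalues from the quadratic λ² - 10λ + 19 = 0:
  Δ = 10² - 4·19 = 100 - 76 = 24,  λ = (10 ± √24)/2 = (10 ± 4.899)/2 ≈ 7.4495 or 2.5505.
  Sorted: λ_1 = 7.4495,  λ_2 = 5,  λ_3 = 2.5505  (check: sum = 15 = tr ✓).

Step 4 — unit eigenvector for λ_1 ≈ 7.4495: v spans the null space of (Sigma - λ_1 I), whose rows are
  r_1 = (-4.4495, -1, 0),  r_2 = (-1, -2.4495, 1),  r_3 = (0, 1, -0.4495).
  v is orthogonal to every row, so take v ∝ r_1 × r_2 = ((-1)·(1) - (0)·(-2.4495), (0)·(-1) - (-4.4495)·(1), (-4.4495)·(-2.4495) - (-1)·(-1)) ≈ (-1, 4.4495, 9.899).
  Rescale (multiply by -1 so the first nonzero entry is positive): u = (1, -4.4495, -9.899).
  ||u|| = √((1)² + (-4.4495)² + (-9.899)²) = √(118.7878) ≈ 10.899,  v_1 = u/||u|| ≈ (0.0918, -0.4082, -0.9082) (||v_1|| = 1).

λ_1 = 7.4495,  λ_2 = 5,  λ_3 = 2.5505;  v_1 ≈ (0.0918, -0.4082, -0.9082)


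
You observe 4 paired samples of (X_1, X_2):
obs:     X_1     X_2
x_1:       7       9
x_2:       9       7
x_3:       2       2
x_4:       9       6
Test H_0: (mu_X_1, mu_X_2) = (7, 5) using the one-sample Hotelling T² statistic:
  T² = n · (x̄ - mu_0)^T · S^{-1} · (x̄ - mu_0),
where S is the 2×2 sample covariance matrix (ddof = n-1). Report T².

Step 1 — sample mean vector:
  mean(X_1) = (7 + 9 + 2 + 9) / 4 = 27/4 = 6.75
  mean(X_2) = (9 + 7 + 2 + 6) / 4 = 24/4 = 6
  x̄ = (6.75, 6),  deviation x̄ - mu_0 = (6.75, 6) - (7, 5) = (-0.25, 1).

Step 2 — sample covariance matrix, S[i,j] = (1/(n-1)) · Σ_k (x_{k,i} - mean_i) · (x_{k,j} - mean_j), divisor n-1 = 3:
  S[X_1,X_1] = ((0.25)·(0.25) + (2.25)·(2.25) + (-4.75)·(-4.75) + (2.25)·(2.25)) / 3 = 32.75/3 = 10.9167
  S[X_1,X_2] = ((0.25)·(3) + (2.25)·(1) + (-4.75)·(-4) + (2.25)·(0)) / 3 = 22/3 = 7.3333
  S[X_2,X_2] = ((3)·(3) + (1)·(1) + (-4)·(-4) + (0)·(0)) / 3 = 26/3 = 8.6667
  S = [[10.9167, 7.3333],
 [7.3333, 8.6667]].

Step 3 — invert S. det(S) = 10.9167·8.6667 - (7.3333)² = 40.8333.
  S^{-1} = (1/det) · [[d, -b], [-b, a]] = [[0.2122, -0.1796],
 [-0.1796, 0.2673]].

Step 4 — quadratic form (x̄ - mu_0)^T · S^{-1} · (x̄ - mu_0):
  S^{-1} · (x̄ - mu_0) = (-0.2327, 0.3122),
  (x̄ - mu_0)^T · [...] = (-0.25)·(-0.2327) + (1)·(0.3122) = 0.3704.

Step 5 — scale by n: T² = 4 · 0.3704 = 1.4816.

T² ≈ 1.4816


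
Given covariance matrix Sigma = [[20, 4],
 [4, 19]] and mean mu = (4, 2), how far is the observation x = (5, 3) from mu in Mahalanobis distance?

Step 1 — centre the observation: (x - mu) = (1, 1).

Step 2 — invert Sigma. det(Sigma) = 20·19 - (4)² = 364.
  Sigma^{-1} = (1/det) · [[d, -b], [-b, a]] = [[0.0522, -0.011],
 [-0.011, 0.0549]].

Step 3 — form the quadratic (x - mu)^T · Sigma^{-1} · (x - mu):
  Sigma^{-1} · (x - mu) = (0.0412, 0.044).
  (x - mu)^T · [Sigma^{-1} · (x - mu)] = (1)·(0.0412) + (1)·(0.044) = 0.0852.

Step 4 — take square root: d = √(0.0852) ≈ 0.2918.

d(x, mu) = √(0.0852) ≈ 0.2918


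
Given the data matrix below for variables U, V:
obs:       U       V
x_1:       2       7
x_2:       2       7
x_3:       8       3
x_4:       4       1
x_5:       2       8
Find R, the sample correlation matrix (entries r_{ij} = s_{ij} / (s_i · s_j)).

Step 1 — column means:
  mean(U) = (2 + 2 + 8 + 4 + 2) / 5 = 18/5 = 3.6
  mean(V) = (7 + 7 + 3 + 1 + 8) / 5 = 26/5 = 5.2

Step 2 — sample variances and covariances s[i,j] = (1/(n-1)) · Σ_k (x_{k,i} - mean_i) · (x_{k,j} - mean_j), with n-1 = 4:
  s[U,U] = ((-1.6)·(-1.6) + (-1.6)·(-1.6) + (4.4)·(4.4) + (0.4)·(0.4) + (-1.6)·(-1.6)) / 4 = 27.2/4 = 6.8
  s[U,V] = ((-1.6)·(1.8) + (-1.6)·(1.8) + (4.4)·(-2.2) + (0.4)·(-4.2) + (-1.6)·(2.8)) / 4 = -21.6/4 = -5.4
  s[V,V] = ((1.8)·(1.8) + (1.8)·(1.8) + (-2.2)·(-2.2) + (-4.2)·(-4.2) + (2.8)·(2.8)) / 4 = 36.8/4 = 9.2
  Sample standard deviations s_i = √(s[i,i]):
  s(U) = √(6.8) = 2.6077
  s(V) = √(9.2) = 3.0332

Step 3 — r_{ij} = s_{ij} / (s_i · s_j):
  r[U,U] = 1 (diagonal).
  r[U,V] = -5.4 / (2.6077 · 3.0332) = -5.4 / 7.9095 = -0.6827
  r[V,V] = 1 (diagonal).

R is symmetric with unit diagonal. Assembling:

R = [[1, -0.6827],
 [-0.6827, 1]]


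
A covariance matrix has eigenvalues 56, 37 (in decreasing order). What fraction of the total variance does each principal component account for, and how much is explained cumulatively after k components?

Step 1 — total variance = trace(Sigma) = Σ λ_i = 56 + 37 = 93.

Step 2 — fraction explained by component i = λ_i / Σ λ:
  PC1: 56/93 = 0.6022
  PC2: 37/93 = 0.3978

Step 3 — cumulative fraction after k components = (λ_1 + ... + λ_k) / Σ λ:
  k = 1: 56/93 = 0.6022
  k = 2: (56 + 37)/93 = 93/93 = 1

Summary (fraction, with percent):

explained: PC1 0.6022 (60.22%), PC2 0.3978 (39.78%);  cumulative: 0.6022, 1


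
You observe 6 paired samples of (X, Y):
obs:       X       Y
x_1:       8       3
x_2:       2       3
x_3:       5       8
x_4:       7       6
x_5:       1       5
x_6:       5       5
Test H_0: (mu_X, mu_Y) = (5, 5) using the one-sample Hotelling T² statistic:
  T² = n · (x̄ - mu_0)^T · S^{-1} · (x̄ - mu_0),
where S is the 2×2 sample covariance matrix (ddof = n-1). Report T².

Step 1 — sample mean vector:
  mean(X) = (8 + 2 + 5 + 7 + 1 + 5) / 6 = 28/6 = 4.6667
  mean(Y) = (3 + 3 + 8 + 6 + 5 + 5) / 6 = 30/6 = 5
  x̄ = (4.6667, 5),  deviation x̄ - mu_0 = (4.6667, 5) - (5, 5) = (-0.3333, 0).

Step 2 — sample covariance matrix, S[i,j] = (1/(n-1)) · Σ_k (x_{k,i} - mean_i) · (x_{k,j} - mean_j), divisor n-1 = 5:
  S[X,X] = ((3.3333)·(3.3333) + (-2.6667)·(-2.6667) + (0.3333)·(0.3333) + (2.3333)·(2.3333) + (-3.6667)·(-3.6667) + (0.3333)·(0.3333)) / 5 = 37.3333/5 = 7.4667
  S[X,Y] = ((3.3333)·(-2) + (-2.6667)·(-2) + (0.3333)·(3) + (2.3333)·(1) + (-3.6667)·(0) + (0.3333)·(0)) / 5 = 2/5 = 0.4
  S[Y,Y] = ((-2)·(-2) + (-2)·(-2) + (3)·(3) + (1)·(1) + (0)·(0) + (0)·(0)) / 5 = 18/5 = 3.6
  S = [[7.4667, 0.4],
 [0.4, 3.6]].

Step 3 — invert S. det(S) = 7.4667·3.6 - (0.4)² = 26.72.
  S^{-1} = (1/det) · [[d, -b], [-b, a]] = [[0.1347, -0.015],
 [-0.015, 0.2794]].

Step 4 — quadratic form (x̄ - mu_0)^T · S^{-1} · (x̄ - mu_0):
  S^{-1} · (x̄ - mu_0) = (-0.0449, 0.005),
  (x̄ - mu_0)^T · [...] = (-0.3333)·(-0.0449) + (0)·(0.005) = 0.015.

Step 5 — scale by n: T² = 6 · 0.015 = 0.0898.

T² ≈ 0.0898


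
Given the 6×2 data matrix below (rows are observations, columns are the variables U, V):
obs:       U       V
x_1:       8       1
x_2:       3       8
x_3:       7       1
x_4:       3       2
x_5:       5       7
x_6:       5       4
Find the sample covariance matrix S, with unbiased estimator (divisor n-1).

Step 1 — column means:
  mean(U) = (8 + 3 + 7 + 3 + 5 + 5) / 6 = 31/6 = 5.1667
  mean(V) = (1 + 8 + 1 + 2 + 7 + 4) / 6 = 23/6 = 3.8333

Step 2 — sample covariance S[i,j] = (1/(n-1)) · Σ_k (x_{k,i} - mean_i) · (x_{k,j} - mean_j), with n-1 = 5.
  S[U,U] = ((2.8333)·(2.8333) + (-2.1667)·(-2.1667) + (1.8333)·(1.8333) + (-2.1667)·(-2.1667) + (-0.1667)·(-0.1667) + (-0.1667)·(-0.1667)) / 5 = 20.8333/5 = 4.1667
  S[U,V] = ((2.8333)·(-2.8333) + (-2.1667)·(4.1667) + (1.8333)·(-2.8333) + (-2.1667)·(-1.8333) + (-0.1667)·(3.1667) + (-0.1667)·(0.1667)) / 5 = -18.8333/5 = -3.7667
  S[V,V] = ((-2.8333)·(-2.8333) + (4.1667)·(4.1667) + (-2.8333)·(-2.8333) + (-1.8333)·(-1.8333) + (3.1667)·(3.1667) + (0.1667)·(0.1667)) / 5 = 46.8333/5 = 9.3667

S is symmetric (S[j,i] = S[i,j]). Assembling:

S = [[4.1667, -3.7667],
 [-3.7667, 9.3667]]


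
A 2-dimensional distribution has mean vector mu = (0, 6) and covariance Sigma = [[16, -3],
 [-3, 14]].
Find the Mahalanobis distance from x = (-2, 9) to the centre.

Step 1 — centre the observation: (x - mu) = (-2, 3).

Step 2 — invert Sigma. det(Sigma) = 16·14 - (-3)² = 215.
  Sigma^{-1} = (1/det) · [[d, -b], [-b, a]] = [[0.0651, 0.014],
 [0.014, 0.0744]].

Step 3 — form the quadratic (x - mu)^T · Sigma^{-1} · (x - mu):
  Sigma^{-1} · (x - mu) = (-0.0884, 0.1953).
  (x - mu)^T · [Sigma^{-1} · (x - mu)] = (-2)·(-0.0884) + (3)·(0.1953) = 0.7628.

Step 4 — take square root: d = √(0.7628) ≈ 0.8734.

d(x, mu) = √(0.7628) ≈ 0.8734


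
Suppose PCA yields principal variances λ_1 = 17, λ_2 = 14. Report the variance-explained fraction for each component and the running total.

Step 1 — total variance = trace(Sigma) = Σ λ_i = 17 + 14 = 31.

Step 2 — fraction explained by component i = λ_i / Σ λ:
  PC1: 17/31 = 0.5484
  PC2: 14/31 = 0.4516

Step 3 — cumulative fraction after k components = (λ_1 + ... + λ_k) / Σ λ:
  k = 1: 17/31 = 0.5484
  k = 2: (17 + 14)/31 = 31/31 = 1

Summary (fraction, with percent):

explained: PC1 0.5484 (54.84%), PC2 0.4516 (45.16%);  cumulative: 0.5484, 1


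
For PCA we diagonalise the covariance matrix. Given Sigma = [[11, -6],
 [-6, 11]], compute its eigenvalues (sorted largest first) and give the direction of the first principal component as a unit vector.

Step 1 — characteristic polynomial of 2×2 Sigma:
  det(Sigma - λI) = λ² - trace · λ + det = 0.
  trace = 11 + 11 = 22, det = 11·11 - (-6)² = 85.
Step 2 — discriminant:
  Δ = trace² - 4·det = 484 - 340 = 144.
Step 3 — eigenvalues:
  λ = (trace ± √Δ)/2 = (22 ± 12)/2,
  λ_1 = 17,  λ_2 = 5.

Step 4 — unit eigenvector for λ_1: solve (Sigma - λ_1 I)v = 0. First row:
  (11 - 17)·v_x + (-6)·v_y = 0, i.e. (-6)·v_x + (-6)·v_y = 0,
  so v ∝ (b, λ_1 - a) = (-6, 6); multiply by -1 so the first entry is positive: u = (6, -6).
  ||u|| = √((6)² + (-6)²) = √(72) ≈ 8.4853,
  v_1 = u/||u|| ≈ (0.7071, -0.7071) (||v_1|| = 1).

λ_1 = 17,  λ_2 = 5;  v_1 ≈ (0.7071, -0.7071)


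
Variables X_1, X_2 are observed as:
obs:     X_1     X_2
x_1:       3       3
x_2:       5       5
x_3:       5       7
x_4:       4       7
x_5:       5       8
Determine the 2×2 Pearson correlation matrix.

Step 1 — column means:
  mean(X_1) = (3 + 5 + 5 + 4 + 5) / 5 = 22/5 = 4.4
  mean(X_2) = (3 + 5 + 7 + 7 + 8) / 5 = 30/5 = 6

Step 2 — sample variances and covariances s[i,j] = (1/(n-1)) · Σ_k (x_{k,i} - mean_i) · (x_{k,j} - mean_j), with n-1 = 4:
  s[X_1,X_1] = ((-1.4)·(-1.4) + (0.6)·(0.6) + (0.6)·(0.6) + (-0.4)·(-0.4) + (0.6)·(0.6)) / 4 = 3.2/4 = 0.8
  s[X_1,X_2] = ((-1.4)·(-3) + (0.6)·(-1) + (0.6)·(1) + (-0.4)·(1) + (0.6)·(2)) / 4 = 5/4 = 1.25
  s[X_2,X_2] = ((-3)·(-3) + (-1)·(-1) + (1)·(1) + (1)·(1) + (2)·(2)) / 4 = 16/4 = 4
  Sample standard deviations s_i = √(s[i,i]):
  s(X_1) = √(0.8) = 0.8944
  s(X_2) = √(4) = 2

Step 3 — r_{ij} = s_{ij} / (s_i · s_j):
  r[X_1,X_1] = 1 (diagonal).
  r[X_1,X_2] = 1.25 / (0.8944 · 2) = 1.25 / 1.7889 = 0.6988
  r[X_2,X_2] = 1 (diagonal).

R is symmetric with unit diagonal. Assembling:

R = [[1, 0.6988],
 [0.6988, 1]]


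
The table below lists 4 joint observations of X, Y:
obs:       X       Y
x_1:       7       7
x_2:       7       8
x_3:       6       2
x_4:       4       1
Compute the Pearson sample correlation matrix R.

Step 1 — column means:
  mean(X) = (7 + 7 + 6 + 4) / 4 = 24/4 = 6
  mean(Y) = (7 + 8 + 2 + 1) / 4 = 18/4 = 4.5

Step 2 — sample variances and covariances s[i,j] = (1/(n-1)) · Σ_k (x_{k,i} - mean_i) · (x_{k,j} - mean_j), with n-1 = 3:
  s[X,X] = ((1)·(1) + (1)·(1) + (0)·(0) + (-2)·(-2)) / 3 = 6/3 = 2
  s[X,Y] = ((1)·(2.5) + (1)·(3.5) + (0)·(-2.5) + (-2)·(-3.5)) / 3 = 13/3 = 4.3333
  s[Y,Y] = ((2.5)·(2.5) + (3.5)·(3.5) + (-2.5)·(-2.5) + (-3.5)·(-3.5)) / 3 = 37/3 = 12.3333
  Sample standard deviations s_i = √(s[i,i]):
  s(X) = √(2) = 1.4142
  s(Y) = √(12.3333) = 3.5119

Step 3 — r_{ij} = s_{ij} / (s_i · s_j):
  r[X,X] = 1 (diagonal).
  r[X,Y] = 4.3333 / (1.4142 · 3.5119) = 4.3333 / 4.9666 = 0.8725
  r[Y,Y] = 1 (diagonal).

R is symmetric with unit diagonal. Assembling:

R = [[1, 0.8725],
 [0.8725, 1]]


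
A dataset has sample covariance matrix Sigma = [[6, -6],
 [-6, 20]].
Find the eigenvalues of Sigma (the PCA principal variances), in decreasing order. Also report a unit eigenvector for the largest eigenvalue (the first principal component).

Step 1 — characteristic polynomial of 2×2 Sigma:
  det(Sigma - λI) = λ² - trace · λ + det = 0.
  trace = 6 + 20 = 26, det = 6·20 - (-6)² = 84.
Step 2 — discriminant:
  Δ = trace² - 4·det = 676 - 336 = 340.
Step 3 — eigenvalues:
  λ = (trace ± √Δ)/2 = (26 ± 18.4391)/2,
  λ_1 = 22.2195,  λ_2 = 3.7805.

Step 4 — unit eigenvector for λ_1: solve (Sigma - λ_1 I)v = 0. First row:
  (6 - 22.2195)·v_x + (-6)·v_y = 0, i.e. (-16.2195)·v_x + (-6)·v_y = 0,
  so v ∝ (b, λ_1 - a) = (-6, 16.2195); multiply by -1 so the first entry is positive: u = (6, -16.2195).
  ||u|| = √((6)² + (-16.2195)²) = √(299.0736) ≈ 17.2937,
  v_1 = u/||u|| ≈ (0.3469, -0.9379) (||v_1|| = 1).

λ_1 = 22.2195,  λ_2 = 3.7805;  v_1 ≈ (0.3469, -0.9379)


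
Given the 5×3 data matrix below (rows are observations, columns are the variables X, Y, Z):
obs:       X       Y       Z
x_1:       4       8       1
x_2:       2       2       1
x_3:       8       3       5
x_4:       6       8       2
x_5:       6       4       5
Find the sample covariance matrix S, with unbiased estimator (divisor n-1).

Step 1 — column means:
  mean(X) = (4 + 2 + 8 + 6 + 6) / 5 = 26/5 = 5.2
  mean(Y) = (8 + 2 + 3 + 8 + 4) / 5 = 25/5 = 5
  mean(Z) = (1 + 1 + 5 + 2 + 5) / 5 = 14/5 = 2.8

Step 2 — sample covariance S[i,j] = (1/(n-1)) · Σ_k (x_{k,i} - mean_i) · (x_{k,j} - mean_j), with n-1 = 4.
  S[X,X] = ((-1.2)·(-1.2) + (-3.2)·(-3.2) + (2.8)·(2.8) + (0.8)·(0.8) + (0.8)·(0.8)) / 4 = 20.8/4 = 5.2
  S[X,Y] = ((-1.2)·(3) + (-3.2)·(-3) + (2.8)·(-2) + (0.8)·(3) + (0.8)·(-1)) / 4 = 2/4 = 0.5
  S[X,Z] = ((-1.2)·(-1.8) + (-3.2)·(-1.8) + (2.8)·(2.2) + (0.8)·(-0.8) + (0.8)·(2.2)) / 4 = 15.2/4 = 3.8
  S[Y,Y] = ((3)·(3) + (-3)·(-3) + (-2)·(-2) + (3)·(3) + (-1)·(-1)) / 4 = 32/4 = 8
  S[Y,Z] = ((3)·(-1.8) + (-3)·(-1.8) + (-2)·(2.2) + (3)·(-0.8) + (-1)·(2.2)) / 4 = -9/4 = -2.25
  S[Z,Z] = ((-1.8)·(-1.8) + (-1.8)·(-1.8) + (2.2)·(2.2) + (-0.8)·(-0.8) + (2.2)·(2.2)) / 4 = 16.8/4 = 4.2

S is symmetric (S[j,i] = S[i,j]). Assembling:

S = [[5.2, 0.5, 3.8],
 [0.5, 8, -2.25],
 [3.8, -2.25, 4.2]]


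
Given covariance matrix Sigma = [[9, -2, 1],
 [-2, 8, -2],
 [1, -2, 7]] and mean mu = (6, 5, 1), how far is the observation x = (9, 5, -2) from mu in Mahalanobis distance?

Step 1 — centre the observation: (x - mu) = (3, 0, -3).

Step 2 — invert Sigma (cofactor / det for 3×3, or solve directly):
  Sigma^{-1} = [[0.1182, 0.0273, -0.0091],
 [0.0273, 0.1409, 0.0364],
 [-0.0091, 0.0364, 0.1545]].

Step 3 — form the quadratic (x - mu)^T · Sigma^{-1} · (x - mu):
  Sigma^{-1} · (x - mu) = (0.3818, -0.0273, -0.4909).
  (x - mu)^T · [Sigma^{-1} · (x - mu)] = (3)·(0.3818) + (0)·(-0.0273) + (-3)·(-0.4909) = 2.6182.

Step 4 — take square root: d = √(2.6182) ≈ 1.6181.

d(x, mu) = √(2.6182) ≈ 1.6181


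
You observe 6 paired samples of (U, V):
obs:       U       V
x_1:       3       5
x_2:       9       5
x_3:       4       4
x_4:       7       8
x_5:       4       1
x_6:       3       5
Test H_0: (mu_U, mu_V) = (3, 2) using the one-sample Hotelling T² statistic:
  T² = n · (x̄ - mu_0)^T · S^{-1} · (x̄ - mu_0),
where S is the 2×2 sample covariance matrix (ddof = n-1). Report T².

Step 1 — sample mean vector:
  mean(U) = (3 + 9 + 4 + 7 + 4 + 3) / 6 = 30/6 = 5
  mean(V) = (5 + 5 + 4 + 8 + 1 + 5) / 6 = 28/6 = 4.6667
  x̄ = (5, 4.6667),  deviation x̄ - mu_0 = (5, 4.6667) - (3, 2) = (2, 2.6667).

Step 2 — sample covariance matrix, S[i,j] = (1/(n-1)) · Σ_k (x_{k,i} - mean_i) · (x_{k,j} - mean_j), divisor n-1 = 5:
  S[U,U] = ((-2)·(-2) + (4)·(4) + (-1)·(-1) + (2)·(2) + (-1)·(-1) + (-2)·(-2)) / 5 = 30/5 = 6
  S[U,V] = ((-2)·(0.3333) + (4)·(0.3333) + (-1)·(-0.6667) + (2)·(3.3333) + (-1)·(-3.6667) + (-2)·(0.3333)) / 5 = 11/5 = 2.2
  S[V,V] = ((0.3333)·(0.3333) + (0.3333)·(0.3333) + (-0.6667)·(-0.6667) + (3.3333)·(3.3333) + (-3.6667)·(-3.6667) + (0.3333)·(0.3333)) / 5 = 25.3333/5 = 5.0667
  S = [[6, 2.2],
 [2.2, 5.0667]].

Step 3 — invert S. det(S) = 6·5.0667 - (2.2)² = 25.56.
  S^{-1} = (1/det) · [[d, -b], [-b, a]] = [[0.1982, -0.0861],
 [-0.0861, 0.2347]].

Step 4 — quadratic form (x̄ - mu_0)^T · S^{-1} · (x̄ - mu_0):
  S^{-1} · (x̄ - mu_0) = (0.1669, 0.4538),
  (x̄ - mu_0)^T · [...] = (2)·(0.1669) + (2.6667)·(0.4538) = 1.5441.

Step 5 — scale by n: T² = 6 · 1.5441 = 9.2645.

T² ≈ 9.2645


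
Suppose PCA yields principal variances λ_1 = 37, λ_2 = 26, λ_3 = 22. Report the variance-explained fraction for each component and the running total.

Step 1 — total variance = trace(Sigma) = Σ λ_i = 37 + 26 + 22 = 85.

Step 2 — fraction explained by component i = λ_i / Σ λ:
  PC1: 37/85 = 0.4353
  PC2: 26/85 = 0.3059
  PC3: 22/85 = 0.2588

Step 3 — cumulative fraction after k components = (λ_1 + ... + λ_k) / Σ λ:
  k = 1: 37/85 = 0.4353
  k = 2: (37 + 26)/85 = 63/85 = 0.7412
  k = 3: (37 + 26 + 22)/85 = 85/85 = 1

Summary (fraction, with percent):

explained: PC1 0.4353 (43.53%), PC2 0.3059 (30.59%), PC3 0.2588 (25.88%);  cumulative: 0.4353, 0.7412, 1


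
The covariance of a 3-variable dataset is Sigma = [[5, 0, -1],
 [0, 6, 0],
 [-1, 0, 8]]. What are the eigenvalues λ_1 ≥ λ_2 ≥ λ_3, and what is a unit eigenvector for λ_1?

Step 1 — characteristic polynomial p(λ) = det(λI - Sigma) = λ³ - tr·λ² + c_1·λ - det, where tr = trace, c_1 = sum of the principal 2×2 minors, det = det(Sigma):
  tr = 5 + 6 + 8 = 19,
  c_1 = (5·6 - (0)²) + (5·8 - (-1)²) + (6·8 - (0)²) = 30 + 39 + 48 = 117,
  det = 5·(6·8 - (0)²) - (0)·((0)·8 - (0)·(-1)) + (-1)·((0)·(0) - 6·(-1)) = 5·(48) - (0)·(0) + (-1)·(6) = 234.
  So p(λ) = λ³ - 19λ² + 117λ - 234.
Step 2 — look for an integer root (rational root theorem: any rational root is an integer divisor of 234). Testing λ = 6:
  p(6) = 216 - 684 + 702 - 234 = 0  ✓
  Dividing out (λ - 6): p(λ) = (λ - 6)(λ² - 13λ + 39).
Step 3 — remaining eigenvalues from the quadratic λ² - 13λ + 39 = 0:
  Δ = 13² - 4·39 = 169 - 156 = 13,  λ = (13 ± √13)/2 = (13 ± 3.6056)/2 ≈ 8.3028 or 4.6972.
  Sorted: λ_1 = 8.3028,  λ_2 = 6,  λ_3 = 4.6972  (check: sum = 19 = tr ✓).

Step 4 — unit eigenvector for λ_1 ≈ 8.3028: v spans the null space of (Sigma - λ_1 I), whose rows are
  r_1 = (-3.3028, 0, -1),  r_2 = (0, -2.3028, 0),  r_3 = (-1, 0, -0.3028).
  v is orthogonal to every row, so take v ∝ r_1 × r_2 = ((0)·(0) - (-1)·(-2.3028), (-1)·(0) - (-3.3028)·(0), (-3.3028)·(-2.3028) - (0)·(0)) ≈ (-2.3028, 0, 7.6056).
  Rescale (multiply by -1 so the first nonzero entry is positive): u = (2.3028, 0, -7.6056).
  ||u|| = √((2.3028)² + (0)² + (-7.6056)²) = √(63.1472) ≈ 7.9465,  v_1 = u/||u|| ≈ (0.2898, 0, -0.9571) (||v_1|| = 1).

λ_1 = 8.3028,  λ_2 = 6,  λ_3 = 4.6972;  v_1 ≈ (0.2898, 0, -0.9571)


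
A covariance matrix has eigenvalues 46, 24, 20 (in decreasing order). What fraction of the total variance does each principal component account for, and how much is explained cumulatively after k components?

Step 1 — total variance = trace(Sigma) = Σ λ_i = 46 + 24 + 20 = 90.

Step 2 — fraction explained by component i = λ_i / Σ λ:
  PC1: 46/90 = 0.5111
  PC2: 24/90 = 0.2667
  PC3: 20/90 = 0.2222

Step 3 — cumulative fraction after k components = (λ_1 + ... + λ_k) / Σ λ:
  k = 1: 46/90 = 0.5111
  k = 2: (46 + 24)/90 = 70/90 = 0.7778
  k = 3: (46 + 24 + 20)/90 = 90/90 = 1

Summary (fraction, with percent):

explained: PC1 0.5111 (51.11%), PC2 0.2667 (26.67%), PC3 0.2222 (22.22%);  cumulative: 0.5111, 0.7778, 1


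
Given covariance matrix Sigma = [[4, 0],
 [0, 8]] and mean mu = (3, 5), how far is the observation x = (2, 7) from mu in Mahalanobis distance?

Step 1 — centre the observation: (x - mu) = (-1, 2).

Step 2 — invert Sigma. det(Sigma) = 4·8 - (0)² = 32.
  Sigma^{-1} = (1/det) · [[d, -b], [-b, a]] = [[0.25, 0],
 [0, 0.125]].

Step 3 — form the quadratic (x - mu)^T · Sigma^{-1} · (x - mu):
  Sigma^{-1} · (x - mu) = (-0.25, 0.25).
  (x - mu)^T · [Sigma^{-1} · (x - mu)] = (-1)·(-0.25) + (2)·(0.25) = 0.75.

Step 4 — take square root: d = √(0.75) ≈ 0.866.

d(x, mu) = √(0.75) ≈ 0.866


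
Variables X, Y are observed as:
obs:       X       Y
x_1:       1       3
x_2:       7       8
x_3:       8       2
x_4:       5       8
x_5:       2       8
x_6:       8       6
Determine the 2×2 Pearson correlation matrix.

Step 1 — column means:
  mean(X) = (1 + 7 + 8 + 5 + 2 + 8) / 6 = 31/6 = 5.1667
  mean(Y) = (3 + 8 + 2 + 8 + 8 + 6) / 6 = 35/6 = 5.8333

Step 2 — sample variances and covariances s[i,j] = (1/(n-1)) · Σ_k (x_{k,i} - mean_i) · (x_{k,j} - mean_j), with n-1 = 5:
  s[X,X] = ((-4.1667)·(-4.1667) + (1.8333)·(1.8333) + (2.8333)·(2.8333) + (-0.1667)·(-0.1667) + (-3.1667)·(-3.1667) + (2.8333)·(2.8333)) / 5 = 46.8333/5 = 9.3667
  s[X,Y] = ((-4.1667)·(-2.8333) + (1.8333)·(2.1667) + (2.8333)·(-3.8333) + (-0.1667)·(2.1667) + (-3.1667)·(2.1667) + (2.8333)·(0.1667)) / 5 = -1.8333/5 = -0.3667
  s[Y,Y] = ((-2.8333)·(-2.8333) + (2.1667)·(2.1667) + (-3.8333)·(-3.8333) + (2.1667)·(2.1667) + (2.1667)·(2.1667) + (0.1667)·(0.1667)) / 5 = 36.8333/5 = 7.3667
  Sample standard deviations s_i = √(s[i,i]):
  s(X) = √(9.3667) = 3.0605
  s(Y) = √(7.3667) = 2.7142

Step 3 — r_{ij} = s_{ij} / (s_i · s_j):
  r[X,X] = 1 (diagonal).
  r[X,Y] = -0.3667 / (3.0605 · 2.7142) = -0.3667 / 8.3067 = -0.0441
  r[Y,Y] = 1 (diagonal).

R is symmetric with unit diagonal. Assembling:

R = [[1, -0.0441],
 [-0.0441, 1]]


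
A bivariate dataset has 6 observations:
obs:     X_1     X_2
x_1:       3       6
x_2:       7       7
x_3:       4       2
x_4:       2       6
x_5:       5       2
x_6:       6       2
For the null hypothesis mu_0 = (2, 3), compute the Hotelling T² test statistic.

Step 1 — sample mean vector:
  mean(X_1) = (3 + 7 + 4 + 2 + 5 + 6) / 6 = 27/6 = 4.5
  mean(X_2) = (6 + 7 + 2 + 6 + 2 + 2) / 6 = 25/6 = 4.1667
  x̄ = (4.5, 4.1667),  deviation x̄ - mu_0 = (4.5, 4.1667) - (2, 3) = (2.5, 1.1667).

Step 2 — sample covariance matrix, S[i,j] = (1/(n-1)) · Σ_k (x_{k,i} - mean_i) · (x_{k,j} - mean_j), divisor n-1 = 5:
  S[X_1,X_1] = ((-1.5)·(-1.5) + (2.5)·(2.5) + (-0.5)·(-0.5) + (-2.5)·(-2.5) + (0.5)·(0.5) + (1.5)·(1.5)) / 5 = 17.5/5 = 3.5
  S[X_1,X_2] = ((-1.5)·(1.8333) + (2.5)·(2.8333) + (-0.5)·(-2.1667) + (-2.5)·(1.8333) + (0.5)·(-2.1667) + (1.5)·(-2.1667)) / 5 = -3.5/5 = -0.7
  S[X_2,X_2] = ((1.8333)·(1.8333) + (2.8333)·(2.8333) + (-2.1667)·(-2.1667) + (1.8333)·(1.8333) + (-2.1667)·(-2.1667) + (-2.1667)·(-2.1667)) / 5 = 28.8333/5 = 5.7667
  S = [[3.5, -0.7],
 [-0.7, 5.7667]].

Step 3 — invert S. det(S) = 3.5·5.7667 - (-0.7)² = 19.6933.
  S^{-1} = (1/det) · [[d, -b], [-b, a]] = [[0.2928, 0.0355],
 [0.0355, 0.1777]].

Step 4 — quadratic form (x̄ - mu_0)^T · S^{-1} · (x̄ - mu_0):
  S^{-1} · (x̄ - mu_0) = (0.7735, 0.2962),
  (x̄ - mu_0)^T · [...] = (2.5)·(0.7735) + (1.1667)·(0.2962) = 2.2794.

Step 5 — scale by n: T² = 6 · 2.2794 = 13.6764.

T² ≈ 13.6764


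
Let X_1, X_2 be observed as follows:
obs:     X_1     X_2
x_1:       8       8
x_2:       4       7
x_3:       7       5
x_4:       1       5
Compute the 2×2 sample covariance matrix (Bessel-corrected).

Step 1 — column means:
  mean(X_1) = (8 + 4 + 7 + 1) / 4 = 20/4 = 5
  mean(X_2) = (8 + 7 + 5 + 5) / 4 = 25/4 = 6.25

Step 2 — sample covariance S[i,j] = (1/(n-1)) · Σ_k (x_{k,i} - mean_i) · (x_{k,j} - mean_j), with n-1 = 3.
  S[X_1,X_1] = ((3)·(3) + (-1)·(-1) + (2)·(2) + (-4)·(-4)) / 3 = 30/3 = 10
  S[X_1,X_2] = ((3)·(1.75) + (-1)·(0.75) + (2)·(-1.25) + (-4)·(-1.25)) / 3 = 7/3 = 2.3333
  S[X_2,X_2] = ((1.75)·(1.75) + (0.75)·(0.75) + (-1.25)·(-1.25) + (-1.25)·(-1.25)) / 3 = 6.75/3 = 2.25

S is symmetric (S[j,i] = S[i,j]). Assembling:

S = [[10, 2.3333],
 [2.3333, 2.25]]


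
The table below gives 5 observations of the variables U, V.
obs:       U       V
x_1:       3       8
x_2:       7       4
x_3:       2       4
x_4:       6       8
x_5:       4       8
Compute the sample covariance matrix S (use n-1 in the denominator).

Step 1 — column means:
  mean(U) = (3 + 7 + 2 + 6 + 4) / 5 = 22/5 = 4.4
  mean(V) = (8 + 4 + 4 + 8 + 8) / 5 = 32/5 = 6.4

Step 2 — sample covariance S[i,j] = (1/(n-1)) · Σ_k (x_{k,i} - mean_i) · (x_{k,j} - mean_j), with n-1 = 4.
  S[U,U] = ((-1.4)·(-1.4) + (2.6)·(2.6) + (-2.4)·(-2.4) + (1.6)·(1.6) + (-0.4)·(-0.4)) / 4 = 17.2/4 = 4.3
  S[U,V] = ((-1.4)·(1.6) + (2.6)·(-2.4) + (-2.4)·(-2.4) + (1.6)·(1.6) + (-0.4)·(1.6)) / 4 = -0.8/4 = -0.2
  S[V,V] = ((1.6)·(1.6) + (-2.4)·(-2.4) + (-2.4)·(-2.4) + (1.6)·(1.6) + (1.6)·(1.6)) / 4 = 19.2/4 = 4.8

S is symmetric (S[j,i] = S[i,j]). Assembling:

S = [[4.3, -0.2],
 [-0.2, 4.8]]


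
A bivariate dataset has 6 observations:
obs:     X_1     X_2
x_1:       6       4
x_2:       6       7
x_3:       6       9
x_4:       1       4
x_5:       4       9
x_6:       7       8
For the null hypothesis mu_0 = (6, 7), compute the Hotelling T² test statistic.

Step 1 — sample mean vector:
  mean(X_1) = (6 + 6 + 6 + 1 + 4 + 7) / 6 = 30/6 = 5
  mean(X_2) = (4 + 7 + 9 + 4 + 9 + 8) / 6 = 41/6 = 6.8333
  x̄ = (5, 6.8333),  deviation x̄ - mu_0 = (5, 6.8333) - (6, 7) = (-1, -0.1667).

Step 2 — sample covariance matrix, S[i,j] = (1/(n-1)) · Σ_k (x_{k,i} - mean_i) · (x_{k,j} - mean_j), divisor n-1 = 5:
  S[X_1,X_1] = ((1)·(1) + (1)·(1) + (1)·(1) + (-4)·(-4) + (-1)·(-1) + (2)·(2)) / 5 = 24/5 = 4.8
  S[X_1,X_2] = ((1)·(-2.8333) + (1)·(0.1667) + (1)·(2.1667) + (-4)·(-2.8333) + (-1)·(2.1667) + (2)·(1.1667)) / 5 = 11/5 = 2.2
  S[X_2,X_2] = ((-2.8333)·(-2.8333) + (0.1667)·(0.1667) + (2.1667)·(2.1667) + (-2.8333)·(-2.8333) + (2.1667)·(2.1667) + (1.1667)·(1.1667)) / 5 = 26.8333/5 = 5.3667
  S = [[4.8, 2.2],
 [2.2, 5.3667]].

Step 3 — invert S. det(S) = 4.8·5.3667 - (2.2)² = 20.92.
  S^{-1} = (1/det) · [[d, -b], [-b, a]] = [[0.2565, -0.1052],
 [-0.1052, 0.2294]].

Step 4 — quadratic form (x̄ - mu_0)^T · S^{-1} · (x̄ - mu_0):
  S^{-1} · (x̄ - mu_0) = (-0.239, 0.0669),
  (x̄ - mu_0)^T · [...] = (-1)·(-0.239) + (-0.1667)·(0.0669) = 0.2279.

Step 5 — scale by n: T² = 6 · 0.2279 = 1.3671.

T² ≈ 1.3671


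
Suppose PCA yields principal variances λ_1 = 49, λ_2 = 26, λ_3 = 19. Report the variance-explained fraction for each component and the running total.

Step 1 — total variance = trace(Sigma) = Σ λ_i = 49 + 26 + 19 = 94.

Step 2 — fraction explained by component i = λ_i / Σ λ:
  PC1: 49/94 = 0.5213
  PC2: 26/94 = 0.2766
  PC3: 19/94 = 0.2021

Step 3 — cumulative fraction after k components = (λ_1 + ... + λ_k) / Σ λ:
  k = 1: 49/94 = 0.5213
  k = 2: (49 + 26)/94 = 75/94 = 0.7979
  k = 3: (49 + 26 + 19)/94 = 94/94 = 1

Summary (fraction, with percent):

explained: PC1 0.5213 (52.13%), PC2 0.2766 (27.66%), PC3 0.2021 (20.21%);  cumulative: 0.5213, 0.7979, 1


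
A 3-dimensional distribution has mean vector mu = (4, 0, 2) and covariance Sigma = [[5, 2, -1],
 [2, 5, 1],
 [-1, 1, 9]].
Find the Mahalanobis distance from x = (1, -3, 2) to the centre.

Step 1 — centre the observation: (x - mu) = (-3, -3, 0).

Step 2 — invert Sigma (cofactor / det for 3×3, or solve directly):
  Sigma^{-1} = [[0.2514, -0.1086, 0.04],
 [-0.1086, 0.2514, -0.04],
 [0.04, -0.04, 0.12]].

Step 3 — form the quadratic (x - mu)^T · Sigma^{-1} · (x - mu):
  Sigma^{-1} · (x - mu) = (-0.4286, -0.4286, 0).
  (x - mu)^T · [Sigma^{-1} · (x - mu)] = (-3)·(-0.4286) + (-3)·(-0.4286) + (0)·(0) = 2.5714.

Step 4 — take square root: d = √(2.5714) ≈ 1.6036.

d(x, mu) = √(2.5714) ≈ 1.6036


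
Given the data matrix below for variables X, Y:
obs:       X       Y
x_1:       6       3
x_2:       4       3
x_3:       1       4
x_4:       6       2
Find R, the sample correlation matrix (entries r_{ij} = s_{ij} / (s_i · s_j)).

Step 1 — column means:
  mean(X) = (6 + 4 + 1 + 6) / 4 = 17/4 = 4.25
  mean(Y) = (3 + 3 + 4 + 2) / 4 = 12/4 = 3

Step 2 — sample variances and covariances s[i,j] = (1/(n-1)) · Σ_k (x_{k,i} - mean_i) · (x_{k,j} - mean_j), with n-1 = 3:
  s[X,X] = ((1.75)·(1.75) + (-0.25)·(-0.25) + (-3.25)·(-3.25) + (1.75)·(1.75)) / 3 = 16.75/3 = 5.5833
  s[X,Y] = ((1.75)·(0) + (-0.25)·(0) + (-3.25)·(1) + (1.75)·(-1)) / 3 = -5/3 = -1.6667
  s[Y,Y] = ((0)·(0) + (0)·(0) + (1)·(1) + (-1)·(-1)) / 3 = 2/3 = 0.6667
  Sample standard deviations s_i = √(s[i,i]):
  s(X) = √(5.5833) = 2.3629
  s(Y) = √(0.6667) = 0.8165

Step 3 — r_{ij} = s_{ij} / (s_i · s_j):
  r[X,X] = 1 (diagonal).
  r[X,Y] = -1.6667 / (2.3629 · 0.8165) = -1.6667 / 1.9293 = -0.8639
  r[Y,Y] = 1 (diagonal).

R is symmetric with unit diagonal. Assembling:

R = [[1, -0.8639],
 [-0.8639, 1]]


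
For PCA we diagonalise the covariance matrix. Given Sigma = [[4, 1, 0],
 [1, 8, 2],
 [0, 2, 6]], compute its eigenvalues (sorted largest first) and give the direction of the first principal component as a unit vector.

Step 1 — characteristic polynomial p(λ) = det(λI - Sigma) = λ³ - tr·λ² + c_1·λ - det, where tr = trace, c_1 = sum of the principal 2×2 minors, det = det(Sigma):
  tr = 4 + 8 + 6 = 18,
  c_1 = (4·8 - (1)²) + (4·6 - (0)²) + (8·6 - (2)²) = 31 + 24 + 44 = 99,
  det = 4·(8·6 - (2)²) - (1)·((1)·6 - (2)·(0)) + (0)·((1)·(2) - 8·(0)) = 4·(44) - (1)·(6) + (0)·(2) = 170.
  So p(λ) = λ³ - 18λ² + 99λ - 170.
Step 2 — look for an integer root (rational root theorem: any rational root is an integer divisor of 170). Testing λ = 5:
  p(5) = 125 - 450 + 495 - 170 = 0  ✓
  Dividing out (λ - 5): p(λ) = (λ - 5)(λ² - 13λ + 34).
Step 3 — remaining eigenvalues from the quadratic λ² - 13λ + 34 = 0:
  Δ = 13² - 4·34 = 169 - 136 = 33,  λ = (13 ± √33)/2 = (13 ± 5.7446)/2 ≈ 9.3723 or 3.6277.
  Sorted: λ_1 = 9.3723,  λ_2 = 5,  λ_3 = 3.6277  (check: sum = 18 = tr ✓).

Step 4 — unit eigenvector for λ_1 ≈ 9.3723: v spans the null space of (Sigma - λ_1 I), whose rows are
  r_1 = (-5.3723, 1, 0),  r_2 = (1, -1.3723, 2),  r_3 = (0, 2, -3.3723).
  v is orthogonal to every row, so take v ∝ r_1 × r_2 = ((1)·(2) - (0)·(-1.3723), (0)·(1) - (-5.3723)·(2), (-5.3723)·(-1.3723) - (1)·(1)) ≈ (2, 10.7446, 6.3723).
  Let u = (2, 10.7446, 6.3723).
  ||u|| = √((2)² + (10.7446)² + (6.3723)²) = √(160.0516) ≈ 12.6511,  v_1 = u/||u|| ≈ (0.1581, 0.8493, 0.5037) (||v_1|| = 1).

λ_1 = 9.3723,  λ_2 = 5,  λ_3 = 3.6277;  v_1 ≈ (0.1581, 0.8493, 0.5037)


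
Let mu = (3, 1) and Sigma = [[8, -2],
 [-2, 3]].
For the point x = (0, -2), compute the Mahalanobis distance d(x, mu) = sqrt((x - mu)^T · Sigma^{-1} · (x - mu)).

Step 1 — centre the observation: (x - mu) = (-3, -3).

Step 2 — invert Sigma. det(Sigma) = 8·3 - (-2)² = 20.
  Sigma^{-1} = (1/det) · [[d, -b], [-b, a]] = [[0.15, 0.1],
 [0.1, 0.4]].

Step 3 — form the quadratic (x - mu)^T · Sigma^{-1} · (x - mu):
  Sigma^{-1} · (x - mu) = (-0.75, -1.5).
  (x - mu)^T · [Sigma^{-1} · (x - mu)] = (-3)·(-0.75) + (-3)·(-1.5) = 6.75.

Step 4 — take square root: d = √(6.75) ≈ 2.5981.

d(x, mu) = √(6.75) ≈ 2.5981


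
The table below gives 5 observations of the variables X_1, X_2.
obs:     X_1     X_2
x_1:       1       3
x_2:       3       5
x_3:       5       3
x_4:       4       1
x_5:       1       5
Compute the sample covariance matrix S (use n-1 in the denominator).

Step 1 — column means:
  mean(X_1) = (1 + 3 + 5 + 4 + 1) / 5 = 14/5 = 2.8
  mean(X_2) = (3 + 5 + 3 + 1 + 5) / 5 = 17/5 = 3.4

Step 2 — sample covariance S[i,j] = (1/(n-1)) · Σ_k (x_{k,i} - mean_i) · (x_{k,j} - mean_j), with n-1 = 4.
  S[X_1,X_1] = ((-1.8)·(-1.8) + (0.2)·(0.2) + (2.2)·(2.2) + (1.2)·(1.2) + (-1.8)·(-1.8)) / 4 = 12.8/4 = 3.2
  S[X_1,X_2] = ((-1.8)·(-0.4) + (0.2)·(1.6) + (2.2)·(-0.4) + (1.2)·(-2.4) + (-1.8)·(1.6)) / 4 = -5.6/4 = -1.4
  S[X_2,X_2] = ((-0.4)·(-0.4) + (1.6)·(1.6) + (-0.4)·(-0.4) + (-2.4)·(-2.4) + (1.6)·(1.6)) / 4 = 11.2/4 = 2.8

S is symmetric (S[j,i] = S[i,j]). Assembling:

S = [[3.2, -1.4],
 [-1.4, 2.8]]


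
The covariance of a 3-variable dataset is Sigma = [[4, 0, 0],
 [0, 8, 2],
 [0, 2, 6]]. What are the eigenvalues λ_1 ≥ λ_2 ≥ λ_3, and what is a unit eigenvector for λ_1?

Step 1 — characteristic polynomial p(λ) = det(λI - Sigma) = λ³ - tr·λ² + c_1·λ - det, where tr = trace, c_1 = sum of the principal 2×2 minors, det = det(Sigma):
  tr = 4 + 8 + 6 = 18,
  c_1 = (4·8 - (0)²) + (4·6 - (0)²) + (8·6 - (2)²) = 32 + 24 + 44 = 100,
  det = 4·(8·6 - (2)²) - (0)·((0)·6 - (2)·(0)) + (0)·((0)·(2) - 8·(0)) = 4·(44) - (0)·(0) + (0)·(0) = 176.
  So p(λ) = λ³ - 18λ² + 100λ - 176.
Step 2 — look for an integer root (rational root theorem: any rational root is an integer divisor of 176). Testing λ = 4:
  p(4) = 64 - 288 + 400 - 176 = 0  ✓
  Dividing out (λ - 4): p(λ) = (λ - 4)(λ² - 14λ + 44).
Step 3 — remaining eigenvalues from the quadratic λ² - 14λ + 44 = 0:
  Δ = 14² - 4·44 = 196 - 176 = 20,  λ = (14 ± √20)/2 = (14 ± 4.4721)/2 ≈ 9.2361 or 4.7639.
  Sorted: λ_1 = 9.2361,  λ_2 = 4.7639,  λ_3 = 4  (check: sum = 18 = tr ✓).

Step 4 — unit eigenvector for λ_1 ≈ 9.2361: v spans the null space of (Sigma - λ_1 I), whose rows are
  r_1 = (-5.2361, 0, 0),  r_2 = (0, -1.2361, 2),  r_3 = (0, 2, -3.2361).
  v is orthogonal to every row, so take v ∝ r_1 × r_2 = ((0)·(2) - (0)·(-1.2361), (0)·(0) - (-5.2361)·(2), (-5.2361)·(-1.2361) - (0)·(0)) ≈ (0, 10.4721, 6.4721).
  Let u = (0, 10.4721, 6.4721).
  ||u|| = √((0)² + (10.4721)² + (6.4721)²) = √(151.5542) ≈ 12.3107,  v_1 = u/||u|| ≈ (0, 0.8507, 0.5257) (||v_1|| = 1).

λ_1 = 9.2361,  λ_2 = 4.7639,  λ_3 = 4;  v_1 ≈ (0, 0.8507, 0.5257)
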